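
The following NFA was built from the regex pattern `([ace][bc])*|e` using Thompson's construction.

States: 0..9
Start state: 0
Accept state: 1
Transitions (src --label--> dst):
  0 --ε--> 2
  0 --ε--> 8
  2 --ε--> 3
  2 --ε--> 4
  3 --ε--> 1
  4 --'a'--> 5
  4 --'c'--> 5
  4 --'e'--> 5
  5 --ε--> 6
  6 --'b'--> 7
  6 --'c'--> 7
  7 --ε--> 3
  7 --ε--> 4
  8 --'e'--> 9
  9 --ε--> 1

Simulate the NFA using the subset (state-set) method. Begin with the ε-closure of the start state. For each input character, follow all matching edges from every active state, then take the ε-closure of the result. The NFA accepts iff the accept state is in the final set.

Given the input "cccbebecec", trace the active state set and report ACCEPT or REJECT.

S₀ = ε-closure({0}) = {0,1,2,3,4,8}
'c' @ 1: {5,6}
'c' @ 2: {1,3,4,7}  [accepting]
'c' @ 3: {5,6}
'b' @ 4: {1,3,4,7}  [accepting]
'e' @ 5: {5,6}
'b' @ 6: {1,3,4,7}  [accepting]
'e' @ 7: {5,6}
'c' @ 8: {1,3,4,7}  [accepting]
'e' @ 9: {5,6}
'c' @ 10: {1,3,4,7}  [accepting]
final: {1,3,4,7}; accept 1 in set

Answer: ACCEPT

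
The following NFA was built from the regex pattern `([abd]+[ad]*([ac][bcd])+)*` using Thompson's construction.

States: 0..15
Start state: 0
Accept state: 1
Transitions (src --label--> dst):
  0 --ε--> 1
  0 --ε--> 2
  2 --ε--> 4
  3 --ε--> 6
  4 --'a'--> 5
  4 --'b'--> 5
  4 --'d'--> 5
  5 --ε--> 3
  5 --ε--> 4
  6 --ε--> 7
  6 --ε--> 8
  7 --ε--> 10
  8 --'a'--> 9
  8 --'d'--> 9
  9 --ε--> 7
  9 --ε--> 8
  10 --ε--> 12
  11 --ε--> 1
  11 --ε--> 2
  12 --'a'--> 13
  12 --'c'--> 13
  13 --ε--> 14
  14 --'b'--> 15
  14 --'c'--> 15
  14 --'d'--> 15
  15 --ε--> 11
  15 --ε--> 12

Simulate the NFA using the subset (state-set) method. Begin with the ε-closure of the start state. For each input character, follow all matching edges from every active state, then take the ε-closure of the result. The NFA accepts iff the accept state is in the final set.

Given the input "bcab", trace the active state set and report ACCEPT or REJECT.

Answer: REJECT

Steps:
start: ε-closure({0}) = {0,1,2,4}
'b' @ 1: {3,4,5,6,7,8,10,12}
'c' @ 2: {13,14}
'a' @ 3: {}  — state set empty
rest 'b' ignored (set empty)
end set {} — state 1 not in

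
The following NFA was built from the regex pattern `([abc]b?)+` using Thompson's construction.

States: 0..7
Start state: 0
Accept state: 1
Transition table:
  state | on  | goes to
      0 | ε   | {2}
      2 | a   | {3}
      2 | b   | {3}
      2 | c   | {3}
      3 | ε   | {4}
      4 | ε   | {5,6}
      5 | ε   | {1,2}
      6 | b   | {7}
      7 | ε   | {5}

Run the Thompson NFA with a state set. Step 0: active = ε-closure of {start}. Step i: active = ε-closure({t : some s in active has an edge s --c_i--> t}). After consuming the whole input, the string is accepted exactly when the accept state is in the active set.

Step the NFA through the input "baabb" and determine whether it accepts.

S₀ = ε-closure({0}) = {0,2}
'b' @ 1: {1,2,3,4,5,6}  ✓accept
'a' @ 2: {1,2,3,4,5,6}  ✓accept
'a' @ 3: {1,2,3,4,5,6}  ✓accept
'b' @ 4: {1,2,3,4,5,6,7}  ✓accept
'b' @ 5: {1,2,3,4,5,6,7}  ✓accept
final: {1,2,3,4,5,6,7}; accept 1 in set

Answer: ACCEPT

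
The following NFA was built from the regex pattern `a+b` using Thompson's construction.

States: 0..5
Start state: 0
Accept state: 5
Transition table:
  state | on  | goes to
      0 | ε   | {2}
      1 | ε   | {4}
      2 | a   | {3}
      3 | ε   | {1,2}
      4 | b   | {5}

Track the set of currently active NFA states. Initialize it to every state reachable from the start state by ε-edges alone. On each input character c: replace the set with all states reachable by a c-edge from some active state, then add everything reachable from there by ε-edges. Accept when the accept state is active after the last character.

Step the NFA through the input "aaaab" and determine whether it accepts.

start: ε-closure({0}) = {0,2}
'a' @ 1: {1,2,3,4}
'a' @ 2: {1,2,3,4}
'a' @ 3: {1,2,3,4}
'a' @ 4: {1,2,3,4}
'b' @ 5: {5}  [accepting]
final: {5}; accept 5 in set

Answer: ACCEPT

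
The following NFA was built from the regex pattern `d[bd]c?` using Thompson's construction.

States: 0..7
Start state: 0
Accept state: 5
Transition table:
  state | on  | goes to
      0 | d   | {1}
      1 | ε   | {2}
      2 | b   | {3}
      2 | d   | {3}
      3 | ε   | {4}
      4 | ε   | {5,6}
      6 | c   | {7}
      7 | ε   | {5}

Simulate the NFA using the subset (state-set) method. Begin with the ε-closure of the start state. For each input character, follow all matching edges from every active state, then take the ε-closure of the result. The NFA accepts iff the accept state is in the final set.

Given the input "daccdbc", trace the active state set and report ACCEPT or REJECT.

initial (ε-close {0}): {0}
'd' @ 1: {1,2}
'a' @ 2: {}  — no active states
rest 'ccdbc' ignored (set empty)
end set {} — state 5 not in

Answer: REJECT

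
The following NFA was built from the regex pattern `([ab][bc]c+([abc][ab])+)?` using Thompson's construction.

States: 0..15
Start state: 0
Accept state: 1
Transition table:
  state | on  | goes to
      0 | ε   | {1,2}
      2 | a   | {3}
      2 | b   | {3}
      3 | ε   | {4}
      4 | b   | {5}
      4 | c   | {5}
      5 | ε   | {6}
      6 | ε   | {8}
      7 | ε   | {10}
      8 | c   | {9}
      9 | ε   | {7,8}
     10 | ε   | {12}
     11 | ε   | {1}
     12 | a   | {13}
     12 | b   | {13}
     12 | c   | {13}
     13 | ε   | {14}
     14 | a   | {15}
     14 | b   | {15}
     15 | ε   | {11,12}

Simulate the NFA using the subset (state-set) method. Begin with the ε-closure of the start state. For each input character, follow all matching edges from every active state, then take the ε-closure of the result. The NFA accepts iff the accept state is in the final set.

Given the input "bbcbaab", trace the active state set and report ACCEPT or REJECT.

Answer: ACCEPT

Trace:
start: ε-closure({0}) = {0,1,2}
'b' @ 1: {3,4}
'b' @ 2: {5,6,8}
'c' @ 3: {7,8,9,10,12}
'b' @ 4: {13,14}
'a' @ 5: {1,11,12,15}  [accepting]
'a' @ 6: {13,14}
'b' @ 7: {1,11,12,15}  [accepting]
end set {1,11,12,15} — state 1 in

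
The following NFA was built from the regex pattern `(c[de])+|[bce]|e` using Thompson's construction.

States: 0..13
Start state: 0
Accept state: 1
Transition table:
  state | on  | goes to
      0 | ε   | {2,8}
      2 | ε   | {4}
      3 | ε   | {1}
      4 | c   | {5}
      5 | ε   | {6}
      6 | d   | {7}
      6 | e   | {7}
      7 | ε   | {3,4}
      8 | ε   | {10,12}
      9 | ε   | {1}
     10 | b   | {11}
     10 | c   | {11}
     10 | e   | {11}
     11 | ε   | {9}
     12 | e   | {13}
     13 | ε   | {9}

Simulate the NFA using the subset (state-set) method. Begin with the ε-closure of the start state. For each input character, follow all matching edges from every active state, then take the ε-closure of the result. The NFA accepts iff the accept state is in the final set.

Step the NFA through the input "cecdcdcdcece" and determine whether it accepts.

S₀ = ε-closure({0}) = {0,2,4,8,10,12}
'c' @ 1: {1,5,6,9,11}  [accepting]
'e' @ 2: {1,3,4,7}  [accepting]
'c' @ 3: {5,6}
'd' @ 4: {1,3,4,7}  [accepting]
'c' @ 5: {5,6}
'd' @ 6: {1,3,4,7}  [accepting]
'c' @ 7: {5,6}
'd' @ 8: {1,3,4,7}  [accepting]
'c' @ 9: {5,6}
'e' @ 10: {1,3,4,7}  [accepting]
'c' @ 11: {5,6}
'e' @ 12: {1,3,4,7}  [accepting]
after full input: {1,3,4,7}  (accept=1 in)

Answer: ACCEPT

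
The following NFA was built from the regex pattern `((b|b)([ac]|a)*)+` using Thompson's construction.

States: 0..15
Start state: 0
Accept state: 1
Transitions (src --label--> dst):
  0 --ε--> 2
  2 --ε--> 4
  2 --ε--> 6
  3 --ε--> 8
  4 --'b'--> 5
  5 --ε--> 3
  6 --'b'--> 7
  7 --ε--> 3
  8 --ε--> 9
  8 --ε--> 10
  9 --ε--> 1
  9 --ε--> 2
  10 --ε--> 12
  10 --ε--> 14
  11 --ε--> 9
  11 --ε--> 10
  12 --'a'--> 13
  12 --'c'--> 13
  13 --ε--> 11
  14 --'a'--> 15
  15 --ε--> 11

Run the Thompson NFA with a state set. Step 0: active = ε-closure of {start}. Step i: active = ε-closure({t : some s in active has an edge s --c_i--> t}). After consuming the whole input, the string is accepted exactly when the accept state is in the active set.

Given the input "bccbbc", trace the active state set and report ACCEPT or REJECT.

Answer: ACCEPT

Trace:
start: ε-closure({0}) = {0,2,4,6}
'b' @ 1: {1,2,3,4,5,6,7,8,9,10,12,14}  (accept∈set)
'c' @ 2: {1,2,4,6,9,10,11,12,13,14}  (accept∈set)
'c' @ 3: {1,2,4,6,9,10,11,12,13,14}  (accept∈set)
'b' @ 4: {1,2,3,4,5,6,7,8,9,10,12,14}  (accept∈set)
'b' @ 5: {1,2,3,4,5,6,7,8,9,10,12,14}  (accept∈set)
'c' @ 6: {1,2,4,6,9,10,11,12,13,14}  (accept∈set)
final: {1,2,4,6,9,10,11,12,13,14}; accept 1 in set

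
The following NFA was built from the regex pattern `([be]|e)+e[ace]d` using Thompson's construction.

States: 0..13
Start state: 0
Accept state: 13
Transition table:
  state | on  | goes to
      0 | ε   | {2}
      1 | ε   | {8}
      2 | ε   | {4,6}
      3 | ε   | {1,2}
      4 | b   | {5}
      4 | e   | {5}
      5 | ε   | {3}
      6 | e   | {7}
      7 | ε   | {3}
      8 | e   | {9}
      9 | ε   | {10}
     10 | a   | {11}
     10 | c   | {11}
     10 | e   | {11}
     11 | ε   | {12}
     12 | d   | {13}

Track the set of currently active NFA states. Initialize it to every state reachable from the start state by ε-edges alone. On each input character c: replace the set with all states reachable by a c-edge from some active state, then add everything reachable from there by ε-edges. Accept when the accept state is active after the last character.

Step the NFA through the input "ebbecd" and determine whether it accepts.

S₀ = ε-closure({0}) = {0,2,4,6}
'e' @ 1: {1,2,3,4,5,6,7,8}
'b' @ 2: {1,2,3,4,5,6,8}
'b' @ 3: {1,2,3,4,5,6,8}
'e' @ 4: {1,2,3,4,5,6,7,8,9,10}
'c' @ 5: {11,12}
'd' @ 6: {13}  [accepting]
end set {13} — state 13 in

Answer: ACCEPT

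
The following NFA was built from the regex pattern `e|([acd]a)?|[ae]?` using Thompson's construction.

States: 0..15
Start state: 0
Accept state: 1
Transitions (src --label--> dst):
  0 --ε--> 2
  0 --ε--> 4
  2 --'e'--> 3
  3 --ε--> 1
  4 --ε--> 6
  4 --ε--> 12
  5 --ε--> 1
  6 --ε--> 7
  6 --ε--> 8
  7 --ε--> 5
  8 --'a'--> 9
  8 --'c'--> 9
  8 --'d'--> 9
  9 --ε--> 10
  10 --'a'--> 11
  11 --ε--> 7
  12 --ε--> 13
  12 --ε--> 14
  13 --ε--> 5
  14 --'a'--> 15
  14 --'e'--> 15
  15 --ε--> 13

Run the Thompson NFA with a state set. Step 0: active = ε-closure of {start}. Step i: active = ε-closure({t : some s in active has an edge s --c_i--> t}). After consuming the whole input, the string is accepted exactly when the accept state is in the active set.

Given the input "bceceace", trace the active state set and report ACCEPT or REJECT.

Answer: REJECT

Trace:
start: ε-closure({0}) = {0,1,2,4,5,6,7,8,12,13,14}
'b' @ 1: {}  — dead — no transitions
rest 'ceceace' ignored (set empty)
final: {}; accept 1 not in set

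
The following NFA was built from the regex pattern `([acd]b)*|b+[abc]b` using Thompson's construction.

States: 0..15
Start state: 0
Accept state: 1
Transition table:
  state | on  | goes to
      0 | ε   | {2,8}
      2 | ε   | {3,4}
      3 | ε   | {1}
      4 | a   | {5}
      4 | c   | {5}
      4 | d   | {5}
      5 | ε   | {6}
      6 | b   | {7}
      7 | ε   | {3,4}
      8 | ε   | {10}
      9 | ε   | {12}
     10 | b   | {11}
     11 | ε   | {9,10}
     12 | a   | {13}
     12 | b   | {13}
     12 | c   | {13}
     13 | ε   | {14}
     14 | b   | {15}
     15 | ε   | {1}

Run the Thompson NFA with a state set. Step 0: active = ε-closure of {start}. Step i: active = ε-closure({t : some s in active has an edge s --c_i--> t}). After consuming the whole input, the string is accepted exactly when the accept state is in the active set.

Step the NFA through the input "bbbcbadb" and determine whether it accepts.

Answer: REJECT

Derivation:
S₀ = ε-closure({0}) = {0,1,2,3,4,8,10}
'b' @ 1: {9,10,11,12}
'b' @ 2: {9,10,11,12,13,14}
'b' @ 3: {1,9,10,11,12,13,14,15}  (accept∈set)
'c' @ 4: {13,14}
'b' @ 5: {1,15}  (accept∈set)
'a' @ 6: {}  — state set empty
rest 'db' ignored (set empty)
end set {} — state 1 not in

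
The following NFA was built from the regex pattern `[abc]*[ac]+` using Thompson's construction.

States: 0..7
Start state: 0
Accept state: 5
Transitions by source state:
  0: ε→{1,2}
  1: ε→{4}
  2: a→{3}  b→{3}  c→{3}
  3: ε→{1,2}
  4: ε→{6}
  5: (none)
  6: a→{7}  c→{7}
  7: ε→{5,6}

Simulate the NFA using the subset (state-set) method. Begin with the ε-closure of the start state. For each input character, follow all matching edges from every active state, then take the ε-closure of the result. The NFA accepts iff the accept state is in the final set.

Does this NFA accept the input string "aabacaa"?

S₀ = ε-closure({0}) = {0,1,2,4,6}
'a' @ 1: {1,2,3,4,5,6,7}  (accept∈set)
'a' @ 2: {1,2,3,4,5,6,7}  (accept∈set)
'b' @ 3: {1,2,3,4,6}
'a' @ 4: {1,2,3,4,5,6,7}  (accept∈set)
'c' @ 5: {1,2,3,4,5,6,7}  (accept∈set)
'a' @ 6: {1,2,3,4,5,6,7}  (accept∈set)
'a' @ 7: {1,2,3,4,5,6,7}  (accept∈set)
after full input: {1,2,3,4,5,6,7}  (accept=5 in)

Answer: ACCEPT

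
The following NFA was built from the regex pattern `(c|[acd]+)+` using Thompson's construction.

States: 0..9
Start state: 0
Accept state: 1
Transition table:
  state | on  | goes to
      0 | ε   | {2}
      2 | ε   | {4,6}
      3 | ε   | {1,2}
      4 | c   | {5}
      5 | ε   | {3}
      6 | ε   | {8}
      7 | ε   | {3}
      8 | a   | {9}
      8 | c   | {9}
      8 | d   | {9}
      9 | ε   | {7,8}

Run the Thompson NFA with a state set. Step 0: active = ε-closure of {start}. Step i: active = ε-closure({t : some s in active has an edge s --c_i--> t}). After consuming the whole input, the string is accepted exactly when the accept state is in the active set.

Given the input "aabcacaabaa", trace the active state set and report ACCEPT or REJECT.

start: ε-closure({0}) = {0,2,4,6,8}
'a' @ 1: {1,2,3,4,6,7,8,9}  (accept∈set)
'a' @ 2: {1,2,3,4,6,7,8,9}  (accept∈set)
'b' @ 3: {}  — state set empty
rest 'cacaabaa' ignored (set empty)
end set {} — state 1 not in

Answer: REJECT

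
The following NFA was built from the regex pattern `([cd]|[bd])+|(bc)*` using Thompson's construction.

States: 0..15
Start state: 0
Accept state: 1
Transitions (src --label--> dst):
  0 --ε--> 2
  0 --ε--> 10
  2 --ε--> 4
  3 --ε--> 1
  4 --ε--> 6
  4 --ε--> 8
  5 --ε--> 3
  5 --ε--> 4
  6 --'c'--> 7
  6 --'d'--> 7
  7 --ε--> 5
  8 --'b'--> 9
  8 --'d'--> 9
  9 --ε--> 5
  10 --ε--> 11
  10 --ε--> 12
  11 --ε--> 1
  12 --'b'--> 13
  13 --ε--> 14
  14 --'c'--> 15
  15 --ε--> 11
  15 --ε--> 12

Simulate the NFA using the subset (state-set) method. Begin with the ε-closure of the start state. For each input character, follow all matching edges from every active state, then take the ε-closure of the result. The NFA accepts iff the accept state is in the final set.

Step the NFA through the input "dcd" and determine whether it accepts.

S₀ = ε-closure({0}) = {0,1,2,4,6,8,10,11,12}
'd' @ 1: {1,3,4,5,6,7,8,9}  ✓accept
'c' @ 2: {1,3,4,5,6,7,8}  ✓accept
'd' @ 3: {1,3,4,5,6,7,8,9}  ✓accept
end set {1,3,4,5,6,7,8,9} — state 1 in

Answer: ACCEPT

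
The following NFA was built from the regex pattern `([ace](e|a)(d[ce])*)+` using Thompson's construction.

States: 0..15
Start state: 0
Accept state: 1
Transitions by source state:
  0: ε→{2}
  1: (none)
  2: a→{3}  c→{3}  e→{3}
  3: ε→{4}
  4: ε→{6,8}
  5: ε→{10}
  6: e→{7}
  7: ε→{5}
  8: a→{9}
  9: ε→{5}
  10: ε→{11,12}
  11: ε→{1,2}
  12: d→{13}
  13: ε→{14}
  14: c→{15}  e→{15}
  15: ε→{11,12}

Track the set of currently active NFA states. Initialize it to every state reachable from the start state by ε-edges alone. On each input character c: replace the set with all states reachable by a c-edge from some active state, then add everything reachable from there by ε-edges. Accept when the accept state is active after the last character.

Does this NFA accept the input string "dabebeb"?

S₀ = ε-closure({0}) = {0,2}
'd' @ 1: {}  — dead — no transitions
rest 'abebeb' ignored (set empty)
after full input: {}  (accept=1 not in)

Answer: REJECT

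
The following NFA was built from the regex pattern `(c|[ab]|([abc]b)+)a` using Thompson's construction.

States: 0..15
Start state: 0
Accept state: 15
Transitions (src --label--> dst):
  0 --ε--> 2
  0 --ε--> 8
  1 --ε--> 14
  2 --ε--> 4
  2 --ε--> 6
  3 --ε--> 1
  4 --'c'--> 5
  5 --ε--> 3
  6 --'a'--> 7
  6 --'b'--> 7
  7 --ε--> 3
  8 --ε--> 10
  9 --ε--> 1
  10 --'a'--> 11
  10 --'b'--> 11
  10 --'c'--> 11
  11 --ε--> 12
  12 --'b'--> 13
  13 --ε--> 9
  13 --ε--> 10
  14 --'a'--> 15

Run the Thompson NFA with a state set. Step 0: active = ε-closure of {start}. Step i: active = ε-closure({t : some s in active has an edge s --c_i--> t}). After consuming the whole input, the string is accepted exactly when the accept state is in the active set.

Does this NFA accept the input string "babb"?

S₀ = ε-closure({0}) = {0,2,4,6,8,10}
'b' @ 1: {1,3,7,11,12,14}
'a' @ 2: {15}  (accept∈set)
'b' @ 3: {}  — no active states
rest 'b' ignored (set empty)
final: {}; accept 15 not in set

Answer: REJECT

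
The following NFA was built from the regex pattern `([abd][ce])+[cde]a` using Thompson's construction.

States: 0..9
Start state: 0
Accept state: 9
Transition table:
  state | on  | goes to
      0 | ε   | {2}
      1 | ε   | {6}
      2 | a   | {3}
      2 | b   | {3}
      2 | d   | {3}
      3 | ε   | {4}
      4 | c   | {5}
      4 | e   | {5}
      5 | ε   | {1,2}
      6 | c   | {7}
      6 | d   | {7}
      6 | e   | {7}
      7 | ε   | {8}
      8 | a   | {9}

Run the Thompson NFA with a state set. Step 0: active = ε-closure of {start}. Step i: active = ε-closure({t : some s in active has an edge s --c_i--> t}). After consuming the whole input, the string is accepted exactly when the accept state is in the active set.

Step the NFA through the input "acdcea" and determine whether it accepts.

Answer: ACCEPT

Trace:
start: ε-closure({0}) = {0,2}
'a' @ 1: {3,4}
'c' @ 2: {1,2,5,6}
'd' @ 3: {3,4,7,8}
'c' @ 4: {1,2,5,6}
'e' @ 5: {7,8}
'a' @ 6: {9}  (accept∈set)
after full input: {9}  (accept=9 in)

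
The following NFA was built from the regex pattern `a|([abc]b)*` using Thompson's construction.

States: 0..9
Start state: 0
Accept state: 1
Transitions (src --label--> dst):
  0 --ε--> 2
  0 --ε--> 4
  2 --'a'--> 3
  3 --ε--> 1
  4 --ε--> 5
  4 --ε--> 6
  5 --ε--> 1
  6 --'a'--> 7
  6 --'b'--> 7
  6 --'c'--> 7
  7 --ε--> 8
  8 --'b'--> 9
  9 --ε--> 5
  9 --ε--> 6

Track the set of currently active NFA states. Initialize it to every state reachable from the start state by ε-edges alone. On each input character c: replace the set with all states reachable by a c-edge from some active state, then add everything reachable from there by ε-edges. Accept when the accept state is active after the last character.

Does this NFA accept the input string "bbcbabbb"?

Answer: ACCEPT

Derivation:
start: ε-closure({0}) = {0,1,2,4,5,6}
'b' @ 1: {7,8}
'b' @ 2: {1,5,6,9}  [accepting]
'c' @ 3: {7,8}
'b' @ 4: {1,5,6,9}  [accepting]
'a' @ 5: {7,8}
'b' @ 6: {1,5,6,9}  [accepting]
'b' @ 7: {7,8}
'b' @ 8: {1,5,6,9}  [accepting]
final: {1,5,6,9}; accept 1 in set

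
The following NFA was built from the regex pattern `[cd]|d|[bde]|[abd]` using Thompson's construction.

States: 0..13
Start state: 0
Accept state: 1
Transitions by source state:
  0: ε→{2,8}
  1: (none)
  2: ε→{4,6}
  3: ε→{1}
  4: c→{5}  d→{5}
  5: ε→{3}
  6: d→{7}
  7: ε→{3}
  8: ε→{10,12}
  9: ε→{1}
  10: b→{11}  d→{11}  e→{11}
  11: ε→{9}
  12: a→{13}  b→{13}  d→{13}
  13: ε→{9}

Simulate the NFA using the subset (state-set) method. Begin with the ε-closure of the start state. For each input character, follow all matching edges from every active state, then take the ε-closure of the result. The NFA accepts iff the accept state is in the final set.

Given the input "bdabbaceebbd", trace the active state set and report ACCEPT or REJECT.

start: ε-closure({0}) = {0,2,4,6,8,10,12}
'b' @ 1: {1,9,11,13}  [accepting]
'd' @ 2: {}  — dead — no transitions
rest 'abbaceebbd' ignored (set empty)
after full input: {}  (accept=1 not in)

Answer: REJECT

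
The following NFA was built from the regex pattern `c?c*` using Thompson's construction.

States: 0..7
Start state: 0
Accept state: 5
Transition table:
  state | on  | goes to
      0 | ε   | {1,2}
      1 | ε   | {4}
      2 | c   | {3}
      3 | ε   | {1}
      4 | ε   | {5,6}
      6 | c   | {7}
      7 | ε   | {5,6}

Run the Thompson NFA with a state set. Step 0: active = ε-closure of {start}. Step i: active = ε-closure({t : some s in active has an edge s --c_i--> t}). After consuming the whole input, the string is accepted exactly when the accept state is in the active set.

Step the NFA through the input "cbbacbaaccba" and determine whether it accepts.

Answer: REJECT

Trace:
S₀ = ε-closure({0}) = {0,1,2,4,5,6}
'c' @ 1: {1,3,4,5,6,7}  (accept∈set)
'b' @ 2: {}  — state set empty
rest 'bacbaaccba' ignored (set empty)
after full input: {}  (accept=5 not in)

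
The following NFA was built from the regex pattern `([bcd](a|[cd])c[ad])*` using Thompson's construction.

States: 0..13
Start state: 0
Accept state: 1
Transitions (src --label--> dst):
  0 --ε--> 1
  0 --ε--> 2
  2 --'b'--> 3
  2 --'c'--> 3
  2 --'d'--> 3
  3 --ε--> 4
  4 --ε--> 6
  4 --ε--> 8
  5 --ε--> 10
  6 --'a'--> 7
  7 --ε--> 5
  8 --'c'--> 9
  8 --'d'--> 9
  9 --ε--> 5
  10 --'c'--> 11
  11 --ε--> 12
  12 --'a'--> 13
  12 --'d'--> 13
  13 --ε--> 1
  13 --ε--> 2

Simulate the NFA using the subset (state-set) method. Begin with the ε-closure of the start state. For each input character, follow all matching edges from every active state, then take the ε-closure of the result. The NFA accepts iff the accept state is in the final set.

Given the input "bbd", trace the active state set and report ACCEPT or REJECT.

Answer: REJECT

Steps:
initial (ε-close {0}): {0,1,2}
'b' @ 1: {3,4,6,8}
'b' @ 2: {}  — no active states
rest 'd' ignored (set empty)
after full input: {}  (accept=1 not in)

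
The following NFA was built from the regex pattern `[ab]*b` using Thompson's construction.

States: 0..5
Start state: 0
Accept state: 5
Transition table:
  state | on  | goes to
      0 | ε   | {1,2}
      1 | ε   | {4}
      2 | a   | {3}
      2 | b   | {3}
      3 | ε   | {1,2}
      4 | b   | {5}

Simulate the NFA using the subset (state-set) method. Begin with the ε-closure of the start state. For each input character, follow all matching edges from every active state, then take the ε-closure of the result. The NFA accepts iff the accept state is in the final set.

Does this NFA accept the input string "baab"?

Answer: ACCEPT

Trace:
start: ε-closure({0}) = {0,1,2,4}
'b' @ 1: {1,2,3,4,5}  ✓accept
'a' @ 2: {1,2,3,4}
'a' @ 3: {1,2,3,4}
'b' @ 4: {1,2,3,4,5}  ✓accept
final: {1,2,3,4,5}; accept 5 in set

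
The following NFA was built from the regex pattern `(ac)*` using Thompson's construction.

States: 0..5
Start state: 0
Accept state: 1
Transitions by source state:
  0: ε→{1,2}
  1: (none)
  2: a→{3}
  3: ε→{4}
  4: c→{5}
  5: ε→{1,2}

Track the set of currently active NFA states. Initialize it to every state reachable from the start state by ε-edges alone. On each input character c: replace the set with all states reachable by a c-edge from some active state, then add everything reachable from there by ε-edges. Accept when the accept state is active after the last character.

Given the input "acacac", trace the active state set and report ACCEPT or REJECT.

S₀ = ε-closure({0}) = {0,1,2}
'a' @ 1: {3,4}
'c' @ 2: {1,2,5}  (accept∈set)
'a' @ 3: {3,4}
'c' @ 4: {1,2,5}  (accept∈set)
'a' @ 5: {3,4}
'c' @ 6: {1,2,5}  (accept∈set)
final: {1,2,5}; accept 1 in set

Answer: ACCEPT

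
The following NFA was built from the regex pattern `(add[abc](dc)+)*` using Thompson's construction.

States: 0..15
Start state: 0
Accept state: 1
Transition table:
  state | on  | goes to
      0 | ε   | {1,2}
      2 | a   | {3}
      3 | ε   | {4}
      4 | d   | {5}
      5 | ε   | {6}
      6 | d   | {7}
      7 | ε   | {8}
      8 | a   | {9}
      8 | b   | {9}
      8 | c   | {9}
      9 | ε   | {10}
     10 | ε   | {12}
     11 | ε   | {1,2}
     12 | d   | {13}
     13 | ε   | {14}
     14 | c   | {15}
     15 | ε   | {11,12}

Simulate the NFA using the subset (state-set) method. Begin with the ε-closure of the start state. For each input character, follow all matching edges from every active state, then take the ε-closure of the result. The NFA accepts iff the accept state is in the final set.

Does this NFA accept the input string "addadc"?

start: ε-closure({0}) = {0,1,2}
'a' @ 1: {3,4}
'd' @ 2: {5,6}
'd' @ 3: {7,8}
'a' @ 4: {9,10,12}
'd' @ 5: {13,14}
'c' @ 6: {1,2,11,12,15}  [accepting]
final: {1,2,11,12,15}; accept 1 in set

Answer: ACCEPT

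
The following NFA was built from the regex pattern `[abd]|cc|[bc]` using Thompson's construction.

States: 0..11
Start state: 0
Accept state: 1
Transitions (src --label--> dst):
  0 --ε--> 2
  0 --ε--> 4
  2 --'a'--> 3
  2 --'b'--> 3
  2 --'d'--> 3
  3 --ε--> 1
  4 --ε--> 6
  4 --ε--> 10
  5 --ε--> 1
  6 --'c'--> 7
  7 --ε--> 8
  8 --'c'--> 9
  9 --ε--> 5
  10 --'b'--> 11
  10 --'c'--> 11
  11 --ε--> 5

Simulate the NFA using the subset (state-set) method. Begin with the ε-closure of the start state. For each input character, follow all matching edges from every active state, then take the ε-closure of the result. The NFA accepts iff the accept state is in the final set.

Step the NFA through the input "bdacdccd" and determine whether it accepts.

Answer: REJECT

Trace:
initial (ε-close {0}): {0,2,4,6,10}
'b' @ 1: {1,3,5,11}  (accept∈set)
'd' @ 2: {}  — state set empty
rest 'acdccd' ignored (set empty)
after full input: {}  (accept=1 not in)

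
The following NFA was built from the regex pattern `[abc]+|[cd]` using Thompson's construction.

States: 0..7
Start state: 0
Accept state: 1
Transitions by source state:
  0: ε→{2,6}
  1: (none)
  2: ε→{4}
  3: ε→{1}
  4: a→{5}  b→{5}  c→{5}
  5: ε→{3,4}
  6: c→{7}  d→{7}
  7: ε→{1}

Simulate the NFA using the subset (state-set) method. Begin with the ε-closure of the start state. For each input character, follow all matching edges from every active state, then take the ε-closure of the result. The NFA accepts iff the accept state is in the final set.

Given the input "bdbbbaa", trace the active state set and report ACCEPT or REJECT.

Answer: REJECT

Trace:
start: ε-closure({0}) = {0,2,4,6}
'b' @ 1: {1,3,4,5}  [accepting]
'd' @ 2: {}  — dead — no transitions
rest 'bbbaa' ignored (set empty)
final: {}; accept 1 not in set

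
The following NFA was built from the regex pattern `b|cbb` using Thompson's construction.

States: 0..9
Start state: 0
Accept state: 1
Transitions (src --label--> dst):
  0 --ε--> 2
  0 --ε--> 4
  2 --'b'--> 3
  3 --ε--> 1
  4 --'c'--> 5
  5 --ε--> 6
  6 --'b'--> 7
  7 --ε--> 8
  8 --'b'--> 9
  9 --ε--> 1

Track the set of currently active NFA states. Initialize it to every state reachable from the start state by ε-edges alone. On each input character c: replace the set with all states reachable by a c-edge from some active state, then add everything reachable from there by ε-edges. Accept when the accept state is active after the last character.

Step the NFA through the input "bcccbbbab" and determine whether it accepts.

start: ε-closure({0}) = {0,2,4}
'b' @ 1: {1,3}  ✓accept
'c' @ 2: {}  — no active states
rest 'ccbbbab' ignored (set empty)
final: {}; accept 1 not in set

Answer: REJECT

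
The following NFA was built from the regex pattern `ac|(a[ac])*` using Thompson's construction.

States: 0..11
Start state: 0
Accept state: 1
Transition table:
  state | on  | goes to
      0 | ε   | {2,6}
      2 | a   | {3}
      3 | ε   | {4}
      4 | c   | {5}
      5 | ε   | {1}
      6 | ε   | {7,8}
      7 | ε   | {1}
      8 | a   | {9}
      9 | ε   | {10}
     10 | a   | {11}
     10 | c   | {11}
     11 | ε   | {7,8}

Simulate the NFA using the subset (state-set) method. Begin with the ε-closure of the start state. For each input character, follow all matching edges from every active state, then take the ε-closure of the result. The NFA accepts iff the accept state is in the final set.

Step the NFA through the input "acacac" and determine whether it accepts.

Answer: ACCEPT

Derivation:
initial (ε-close {0}): {0,1,2,6,7,8}
'a' @ 1: {3,4,9,10}
'c' @ 2: {1,5,7,8,11}  ✓accept
'a' @ 3: {9,10}
'c' @ 4: {1,7,8,11}  ✓accept
'a' @ 5: {9,10}
'c' @ 6: {1,7,8,11}  ✓accept
after full input: {1,7,8,11}  (accept=1 in)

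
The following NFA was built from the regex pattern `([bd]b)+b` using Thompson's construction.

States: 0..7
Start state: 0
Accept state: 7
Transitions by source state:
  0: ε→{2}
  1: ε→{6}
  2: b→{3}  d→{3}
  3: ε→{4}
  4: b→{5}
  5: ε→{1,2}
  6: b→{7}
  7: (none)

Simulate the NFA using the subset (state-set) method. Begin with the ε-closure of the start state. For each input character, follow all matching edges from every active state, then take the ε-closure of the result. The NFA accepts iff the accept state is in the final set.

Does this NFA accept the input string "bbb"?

start: ε-closure({0}) = {0,2}
'b' @ 1: {3,4}
'b' @ 2: {1,2,5,6}
'b' @ 3: {3,4,7}  (accept∈set)
final: {3,4,7}; accept 7 in set

Answer: ACCEPT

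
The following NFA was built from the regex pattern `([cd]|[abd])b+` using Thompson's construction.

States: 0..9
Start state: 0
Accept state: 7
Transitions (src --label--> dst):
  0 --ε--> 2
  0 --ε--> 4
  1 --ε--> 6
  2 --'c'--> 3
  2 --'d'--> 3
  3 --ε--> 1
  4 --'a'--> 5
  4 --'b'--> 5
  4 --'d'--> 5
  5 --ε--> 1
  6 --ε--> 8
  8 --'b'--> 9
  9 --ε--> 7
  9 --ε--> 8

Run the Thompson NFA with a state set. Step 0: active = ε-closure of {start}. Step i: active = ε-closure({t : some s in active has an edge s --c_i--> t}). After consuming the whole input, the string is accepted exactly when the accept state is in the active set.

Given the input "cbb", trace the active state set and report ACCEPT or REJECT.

Answer: ACCEPT

Steps:
start: ε-closure({0}) = {0,2,4}
'c' @ 1: {1,3,6,8}
'b' @ 2: {7,8,9}  ✓accept
'b' @ 3: {7,8,9}  ✓accept
after full input: {7,8,9}  (accept=7 in)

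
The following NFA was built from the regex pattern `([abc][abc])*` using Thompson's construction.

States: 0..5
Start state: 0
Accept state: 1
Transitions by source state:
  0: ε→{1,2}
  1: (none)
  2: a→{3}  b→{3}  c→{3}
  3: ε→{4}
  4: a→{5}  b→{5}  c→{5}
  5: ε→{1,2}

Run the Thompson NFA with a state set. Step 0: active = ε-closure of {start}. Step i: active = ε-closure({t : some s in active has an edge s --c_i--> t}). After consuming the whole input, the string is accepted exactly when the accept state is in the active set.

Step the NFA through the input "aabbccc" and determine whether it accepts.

S₀ = ε-closure({0}) = {0,1,2}
'a' @ 1: {3,4}
'a' @ 2: {1,2,5}  (accept∈set)
'b' @ 3: {3,4}
'b' @ 4: {1,2,5}  (accept∈set)
'c' @ 5: {3,4}
'c' @ 6: {1,2,5}  (accept∈set)
'c' @ 7: {3,4}
after full input: {3,4}  (accept=1 not in)

Answer: REJECT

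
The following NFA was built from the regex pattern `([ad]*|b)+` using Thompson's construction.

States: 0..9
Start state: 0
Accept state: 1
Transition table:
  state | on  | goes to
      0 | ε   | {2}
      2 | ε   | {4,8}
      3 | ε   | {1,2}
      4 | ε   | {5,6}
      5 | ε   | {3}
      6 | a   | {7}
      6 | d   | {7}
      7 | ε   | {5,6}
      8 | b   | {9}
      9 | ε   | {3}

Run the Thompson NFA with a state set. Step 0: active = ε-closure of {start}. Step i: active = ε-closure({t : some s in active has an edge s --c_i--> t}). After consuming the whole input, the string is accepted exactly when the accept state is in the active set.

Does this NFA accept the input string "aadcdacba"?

Answer: REJECT

Trace:
start: ε-closure({0}) = {0,1,2,3,4,5,6,8}
'a' @ 1: {1,2,3,4,5,6,7,8}  ✓accept
'a' @ 2: {1,2,3,4,5,6,7,8}  ✓accept
'd' @ 3: {1,2,3,4,5,6,7,8}  ✓accept
'c' @ 4: {}  — dead — no transitions
rest 'dacba' ignored (set empty)
final: {}; accept 1 not in set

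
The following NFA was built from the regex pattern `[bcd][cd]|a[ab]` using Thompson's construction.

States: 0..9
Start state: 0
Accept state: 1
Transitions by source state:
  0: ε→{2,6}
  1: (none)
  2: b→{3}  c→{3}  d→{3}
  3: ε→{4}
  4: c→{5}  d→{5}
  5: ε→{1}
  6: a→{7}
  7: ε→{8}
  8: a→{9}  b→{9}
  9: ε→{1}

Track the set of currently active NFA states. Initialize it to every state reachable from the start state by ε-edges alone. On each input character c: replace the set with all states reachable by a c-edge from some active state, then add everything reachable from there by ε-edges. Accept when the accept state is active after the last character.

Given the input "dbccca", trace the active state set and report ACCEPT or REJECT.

initial (ε-close {0}): {0,2,6}
'd' @ 1: {3,4}
'b' @ 2: {}  — no active states
rest 'ccca' ignored (set empty)
final: {}; accept 1 not in set

Answer: REJECT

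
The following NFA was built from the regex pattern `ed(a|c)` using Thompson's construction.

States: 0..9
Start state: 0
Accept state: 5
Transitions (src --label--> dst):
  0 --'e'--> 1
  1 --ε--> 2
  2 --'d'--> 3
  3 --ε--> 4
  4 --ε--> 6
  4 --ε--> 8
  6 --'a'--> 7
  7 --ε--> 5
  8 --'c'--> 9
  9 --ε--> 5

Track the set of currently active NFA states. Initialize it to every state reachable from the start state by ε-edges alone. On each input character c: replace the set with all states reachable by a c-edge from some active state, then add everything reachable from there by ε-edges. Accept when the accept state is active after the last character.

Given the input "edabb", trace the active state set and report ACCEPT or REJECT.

S₀ = ε-closure({0}) = {0}
'e' @ 1: {1,2}
'd' @ 2: {3,4,6,8}
'a' @ 3: {5,7}  (accept∈set)
'b' @ 4: {}  — no active states
rest 'b' ignored (set empty)
end set {} — state 5 not in

Answer: REJECT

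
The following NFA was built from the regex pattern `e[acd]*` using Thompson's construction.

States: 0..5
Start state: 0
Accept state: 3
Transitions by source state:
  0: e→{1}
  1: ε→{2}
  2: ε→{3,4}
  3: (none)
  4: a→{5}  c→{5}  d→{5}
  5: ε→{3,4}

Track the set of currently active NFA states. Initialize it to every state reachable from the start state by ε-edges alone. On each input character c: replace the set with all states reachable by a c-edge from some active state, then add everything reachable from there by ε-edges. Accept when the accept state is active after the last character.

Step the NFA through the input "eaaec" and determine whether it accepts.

Answer: REJECT

Trace:
initial (ε-close {0}): {0}
'e' @ 1: {1,2,3,4}  ✓accept
'a' @ 2: {3,4,5}  ✓accept
'a' @ 3: {3,4,5}  ✓accept
'e' @ 4: {}  — dead — no transitions
rest 'c' ignored (set empty)
after full input: {}  (accept=3 not in)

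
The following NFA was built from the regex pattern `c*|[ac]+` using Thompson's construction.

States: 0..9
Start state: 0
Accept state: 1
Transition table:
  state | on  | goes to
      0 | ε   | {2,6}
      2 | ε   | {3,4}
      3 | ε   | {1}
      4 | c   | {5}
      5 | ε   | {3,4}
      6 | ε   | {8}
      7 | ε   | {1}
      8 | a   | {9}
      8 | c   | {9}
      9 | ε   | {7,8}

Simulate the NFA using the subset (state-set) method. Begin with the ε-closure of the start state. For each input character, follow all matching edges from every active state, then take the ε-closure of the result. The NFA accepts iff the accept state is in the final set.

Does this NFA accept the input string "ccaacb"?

Answer: REJECT

Derivation:
initial (ε-close {0}): {0,1,2,3,4,6,8}
'c' @ 1: {1,3,4,5,7,8,9}  [accepting]
'c' @ 2: {1,3,4,5,7,8,9}  [accepting]
'a' @ 3: {1,7,8,9}  [accepting]
'a' @ 4: {1,7,8,9}  [accepting]
'c' @ 5: {1,7,8,9}  [accepting]
'b' @ 6: {}  — dead — no transitions
after full input: {}  (accept=1 not in)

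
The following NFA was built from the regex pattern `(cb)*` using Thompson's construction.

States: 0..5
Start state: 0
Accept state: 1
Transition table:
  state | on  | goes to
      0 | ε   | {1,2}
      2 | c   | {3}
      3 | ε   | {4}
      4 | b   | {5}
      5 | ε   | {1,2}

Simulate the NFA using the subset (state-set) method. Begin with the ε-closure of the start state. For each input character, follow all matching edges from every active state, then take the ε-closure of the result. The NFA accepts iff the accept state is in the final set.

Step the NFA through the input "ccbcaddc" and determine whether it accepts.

initial (ε-close {0}): {0,1,2}
'c' @ 1: {3,4}
'c' @ 2: {}  — state set empty
rest 'bcaddc' ignored (set empty)
after full input: {}  (accept=1 not in)

Answer: REJECT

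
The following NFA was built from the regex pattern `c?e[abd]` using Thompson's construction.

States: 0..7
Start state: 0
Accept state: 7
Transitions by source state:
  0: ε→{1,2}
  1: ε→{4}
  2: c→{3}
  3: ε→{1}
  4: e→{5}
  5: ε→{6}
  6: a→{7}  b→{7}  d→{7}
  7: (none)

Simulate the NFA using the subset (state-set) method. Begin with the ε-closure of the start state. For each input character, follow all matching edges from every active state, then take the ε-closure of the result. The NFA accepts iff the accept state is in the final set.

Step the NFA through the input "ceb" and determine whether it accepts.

Answer: ACCEPT

Derivation:
start: ε-closure({0}) = {0,1,2,4}
'c' @ 1: {1,3,4}
'e' @ 2: {5,6}
'b' @ 3: {7}  ✓accept
after full input: {7}  (accept=7 in)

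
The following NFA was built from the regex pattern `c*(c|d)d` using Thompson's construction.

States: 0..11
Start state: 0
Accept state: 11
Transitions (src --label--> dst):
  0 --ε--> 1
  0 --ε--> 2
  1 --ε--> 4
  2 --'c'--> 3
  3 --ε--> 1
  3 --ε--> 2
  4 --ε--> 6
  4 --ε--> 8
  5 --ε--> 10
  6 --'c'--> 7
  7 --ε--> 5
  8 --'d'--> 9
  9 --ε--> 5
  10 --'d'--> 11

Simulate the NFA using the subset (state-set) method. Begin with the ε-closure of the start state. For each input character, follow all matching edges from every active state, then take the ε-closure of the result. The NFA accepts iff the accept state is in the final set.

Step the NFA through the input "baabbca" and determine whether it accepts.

start: ε-closure({0}) = {0,1,2,4,6,8}
'b' @ 1: {}  — state set empty
rest 'aabbca' ignored (set empty)
end set {} — state 11 not in

Answer: REJECT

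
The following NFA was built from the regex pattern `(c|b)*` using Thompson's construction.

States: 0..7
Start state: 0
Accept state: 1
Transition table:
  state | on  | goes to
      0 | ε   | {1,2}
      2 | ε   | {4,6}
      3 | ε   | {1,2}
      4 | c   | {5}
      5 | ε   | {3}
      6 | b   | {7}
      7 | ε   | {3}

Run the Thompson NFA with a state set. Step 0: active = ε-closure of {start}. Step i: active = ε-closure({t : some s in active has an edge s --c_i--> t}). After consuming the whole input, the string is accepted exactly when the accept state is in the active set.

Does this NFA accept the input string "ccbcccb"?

start: ε-closure({0}) = {0,1,2,4,6}
'c' @ 1: {1,2,3,4,5,6}  (accept∈set)
'c' @ 2: {1,2,3,4,5,6}  (accept∈set)
'b' @ 3: {1,2,3,4,6,7}  (accept∈set)
'c' @ 4: {1,2,3,4,5,6}  (accept∈set)
'c' @ 5: {1,2,3,4,5,6}  (accept∈set)
'c' @ 6: {1,2,3,4,5,6}  (accept∈set)
'b' @ 7: {1,2,3,4,6,7}  (accept∈set)
end set {1,2,3,4,6,7} — state 1 in

Answer: ACCEPT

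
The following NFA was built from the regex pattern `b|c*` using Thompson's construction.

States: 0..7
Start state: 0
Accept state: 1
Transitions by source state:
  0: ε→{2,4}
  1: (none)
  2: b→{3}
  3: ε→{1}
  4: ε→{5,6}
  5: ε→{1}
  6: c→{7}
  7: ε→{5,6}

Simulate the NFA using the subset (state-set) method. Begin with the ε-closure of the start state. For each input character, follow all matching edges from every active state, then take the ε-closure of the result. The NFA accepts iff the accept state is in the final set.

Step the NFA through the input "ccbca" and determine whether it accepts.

start: ε-closure({0}) = {0,1,2,4,5,6}
'c' @ 1: {1,5,6,7}  [accepting]
'c' @ 2: {1,5,6,7}  [accepting]
'b' @ 3: {}  — state set empty
rest 'ca' ignored (set empty)
after full input: {}  (accept=1 not in)

Answer: REJECT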